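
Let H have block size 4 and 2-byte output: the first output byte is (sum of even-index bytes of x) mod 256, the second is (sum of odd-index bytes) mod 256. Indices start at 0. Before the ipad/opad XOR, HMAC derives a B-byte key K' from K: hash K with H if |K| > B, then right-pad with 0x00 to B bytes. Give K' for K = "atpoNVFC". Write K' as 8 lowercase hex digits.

|K| = 8 > B = 4, so first hash the key.
H(K): even-index sum = 357 mod 256 = 101; odd-index sum = 380 mod 256 = 124 → 65 7c.
Zero-pad H(K) = 65 7c to 4 bytes: K' = 65 7c 00 00.

657c0000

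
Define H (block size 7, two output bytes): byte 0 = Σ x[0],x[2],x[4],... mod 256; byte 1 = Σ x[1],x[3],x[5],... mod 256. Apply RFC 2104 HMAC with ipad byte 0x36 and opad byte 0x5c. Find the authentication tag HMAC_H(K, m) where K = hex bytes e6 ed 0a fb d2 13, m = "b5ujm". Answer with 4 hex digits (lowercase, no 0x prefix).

0b6c

Key hex bytes e6 ed 0a fb d2 13 is 6 bytes ≤ B = 7; zero-pad to 7 bytes: K' = e6 ed 0a fb d2 13 00.
K' ⊕ ipad = d0 db 3c cd e4 25 36.  K' ⊕ opad = ba b1 56 a7 8e 4f 5c.
Inner input = (K'⊕ipad) ∥ m = d0 db 3c cd e4 25 36 ∥ 62 35 75 6a 6d.
Inner hash: even-index sum = 709 mod 256 = 197; odd-index sum = 785 mod 256 = 17 → c5 11.
Outer input = (K'⊕opad) ∥ inner = ba b1 56 a7 8e 4f 5c ∥ c5 11.
Outer hash (tag): even-index sum = 523 mod 256 = 11; odd-index sum = 620 mod 256 = 108 → 0b 6c.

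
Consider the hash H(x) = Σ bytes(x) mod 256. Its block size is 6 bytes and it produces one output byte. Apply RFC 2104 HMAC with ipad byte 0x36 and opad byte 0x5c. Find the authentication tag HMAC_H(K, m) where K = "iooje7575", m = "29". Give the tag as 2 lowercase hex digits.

Key "iooje7575" = 69 6f 6f 6a 65 37 35 37 35 is 9 bytes > B = 6, so hash it first: H(key) = ee, then zero-pad to 6 bytes: K' = ee 00 00 00 00 00.
K' ⊕ ipad = d8 36 36 36 36 36.  K' ⊕ opad = b2 5c 5c 5c 5c 5c.
Inner input = (K'⊕ipad) ∥ m = d8 36 36 36 36 36 ∥ 32 39.
Inner hash: sum = 216+54+54+54+54+54+50+57 = 593; mod 256 = 81 → 51.
Outer input = (K'⊕opad) ∥ inner = b2 5c 5c 5c 5c 5c ∥ 51.
Outer hash (tag): sum = 178+92+92+92+92+92+81 = 719; mod 256 = 207 → cf.

cf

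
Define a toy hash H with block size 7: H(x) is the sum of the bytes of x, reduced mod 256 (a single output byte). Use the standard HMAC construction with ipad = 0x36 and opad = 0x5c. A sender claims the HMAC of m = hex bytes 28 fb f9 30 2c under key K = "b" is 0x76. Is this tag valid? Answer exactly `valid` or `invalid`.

valid

Key "b" = 62 is 1 byte ≤ B = 7; zero-pad to 7 bytes: K' = 62 00 00 00 00 00 00.
K' ⊕ ipad = 54 36 36 36 36 36 36; K' ⊕ opad = 3e 5c 5c 5c 5c 5c 5c.
Inner hash: sum = 84+54+54+54+54+54+54+40+251+249+48+44 = 1040; mod 256 = 16 → 10.
Outer hash (recomputed tag): sum = 62+92+92+92+92+92+92+16 = 630; mod 256 = 118 → 76.
Recomputed tag = 76; claimed = 76 → match.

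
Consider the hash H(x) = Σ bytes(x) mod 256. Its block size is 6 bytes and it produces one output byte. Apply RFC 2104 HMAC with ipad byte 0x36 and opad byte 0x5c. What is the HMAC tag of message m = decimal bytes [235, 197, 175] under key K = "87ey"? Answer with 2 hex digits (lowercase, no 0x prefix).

61

Key "87ey" = 38 37 65 79 is 4 bytes ≤ B = 6; zero-pad to 6 bytes: K' = 38 37 65 79 00 00.
K' ⊕ ipad = 0e 01 53 4f 36 36.  K' ⊕ opad = 64 6b 39 25 5c 5c.
Inner input = (K'⊕ipad) ∥ m = 0e 01 53 4f 36 36 ∥ eb c5 af.
Inner hash: sum = 14+1+83+79+54+54+235+197+175 = 892; mod 256 = 124 → 7c.
Outer input = (K'⊕opad) ∥ inner = 64 6b 39 25 5c 5c ∥ 7c.
Outer hash (tag): sum = 100+107+57+37+92+92+124 = 609; mod 256 = 97 → 61.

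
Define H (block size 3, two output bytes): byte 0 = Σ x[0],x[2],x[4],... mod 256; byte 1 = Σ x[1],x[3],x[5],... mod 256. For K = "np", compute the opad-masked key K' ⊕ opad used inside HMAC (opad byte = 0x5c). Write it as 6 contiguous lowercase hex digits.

322c5c

Key "np" = 6e 70 is 2 bytes ≤ B = 3; zero-pad to 3 bytes: K' = 6e 70 00.
XOR each byte with 0x5c: 6e⊕5c=32, 70⊕5c=2c, 00⊕5c=5c.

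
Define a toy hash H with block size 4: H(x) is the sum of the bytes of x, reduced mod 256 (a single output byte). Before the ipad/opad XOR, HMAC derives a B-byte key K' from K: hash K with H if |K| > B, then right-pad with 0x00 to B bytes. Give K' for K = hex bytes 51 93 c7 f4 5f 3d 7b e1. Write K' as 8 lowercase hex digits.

97000000

|K| = 8 > B = 4, so first hash the key.
H(K): sum = 81+147+199+244+95+61+123+225 = 1175; mod 256 = 151 → 97.
Zero-pad H(K) = 97 to 4 bytes: K' = 97 00 00 00.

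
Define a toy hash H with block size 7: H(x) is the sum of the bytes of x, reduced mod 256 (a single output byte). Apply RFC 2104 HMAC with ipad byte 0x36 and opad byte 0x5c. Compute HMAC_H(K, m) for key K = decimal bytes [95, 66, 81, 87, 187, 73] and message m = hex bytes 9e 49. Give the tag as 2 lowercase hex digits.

5f

Key decimal bytes [95, 66, 81, 87, 187, 73] = 5f 42 51 57 bb 49 is 6 bytes ≤ B = 7; zero-pad to 7 bytes: K' = 5f 42 51 57 bb 49 00.
K' ⊕ ipad = 69 74 67 61 8d 7f 36.  K' ⊕ opad = 03 1e 0d 0b e7 15 5c.
Inner input = (K'⊕ipad) ∥ m = 69 74 67 61 8d 7f 36 ∥ 9e 49.
Inner hash: sum = 105+116+103+97+141+127+54+158+73 = 974; mod 256 = 206 → ce.
Outer input = (K'⊕opad) ∥ inner = 03 1e 0d 0b e7 15 5c ∥ ce.
Outer hash (tag): sum = 3+30+13+11+231+21+92+206 = 607; mod 256 = 95 → 5f.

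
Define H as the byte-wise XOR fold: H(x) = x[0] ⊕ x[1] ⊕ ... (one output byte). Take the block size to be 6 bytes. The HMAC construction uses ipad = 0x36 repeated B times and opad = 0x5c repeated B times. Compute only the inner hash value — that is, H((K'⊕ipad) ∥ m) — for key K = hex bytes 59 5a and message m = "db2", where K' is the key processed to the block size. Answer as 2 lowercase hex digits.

Key hex bytes 59 5a is 2 bytes ≤ B = 6; zero-pad to 6 bytes: K' = 59 5a 00 00 00 00.
K' ⊕ ipad = 6f 6c 36 36 36 36.
Inner input = 6f 6c 36 36 36 36 ∥ 64 62 32.
Inner hash: XOR 6f⊕6c⊕36⊕36⊕36⊕36⊕64⊕62⊕32 = 37.

37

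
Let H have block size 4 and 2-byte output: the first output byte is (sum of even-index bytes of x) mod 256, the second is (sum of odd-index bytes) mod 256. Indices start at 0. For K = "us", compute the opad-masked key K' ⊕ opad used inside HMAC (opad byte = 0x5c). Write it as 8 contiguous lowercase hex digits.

292f5c5c

Key "us" = 75 73 is 2 bytes ≤ B = 4; zero-pad to 4 bytes: K' = 75 73 00 00.
XOR each byte with 0x5c: 75⊕5c=29, 73⊕5c=2f, 00⊕5c=5c, 00⊕5c=5c.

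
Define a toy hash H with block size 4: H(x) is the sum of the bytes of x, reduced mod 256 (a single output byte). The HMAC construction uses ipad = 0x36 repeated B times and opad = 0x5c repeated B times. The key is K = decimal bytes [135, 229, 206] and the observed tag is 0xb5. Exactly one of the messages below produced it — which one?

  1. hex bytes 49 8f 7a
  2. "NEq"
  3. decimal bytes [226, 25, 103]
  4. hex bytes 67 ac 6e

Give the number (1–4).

4

Key decimal bytes [135, 229, 206] = 87 e5 ce is 3 bytes ≤ B = 4; zero-pad to 4 bytes: K' = 87 e5 ce 00.
K' ⊕ ipad = b1 d3 f8 36; K' ⊕ opad = db b9 92 5c.
m1: inner = H(b1 d3 f8 36 49 8f 7a) = 04; tag = H(db b9 92 5c 04) = 86
m2: inner = H(b1 d3 f8 36 4e 45 71) = b6; tag = H(db b9 92 5c b6) = 38
m3: inner = H(b1 d3 f8 36 e2 19 67) = 14; tag = H(db b9 92 5c 14) = 96
m4: inner = H(b1 d3 f8 36 67 ac 6e) = 33; tag = H(db b9 92 5c 33) = b5 ← matches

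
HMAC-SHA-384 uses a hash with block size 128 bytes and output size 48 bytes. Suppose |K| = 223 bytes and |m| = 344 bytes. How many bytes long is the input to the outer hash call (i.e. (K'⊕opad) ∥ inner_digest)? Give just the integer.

176

Key is 223 > 128 bytes, so it is hashed to 48 bytes then zero-padded to 128: |K'| = 128.
Outer input = (K'⊕opad) ∥ H(inner) → 128 + 48 = 176 bytes.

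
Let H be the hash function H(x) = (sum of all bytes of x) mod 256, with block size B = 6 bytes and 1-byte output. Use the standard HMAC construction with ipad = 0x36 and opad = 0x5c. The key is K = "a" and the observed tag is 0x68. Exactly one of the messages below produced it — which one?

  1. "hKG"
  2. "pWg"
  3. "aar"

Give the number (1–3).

1

Key "a" = 61 is 1 byte ≤ B = 6; zero-pad to 6 bytes: K' = 61 00 00 00 00 00.
K' ⊕ ipad = 57 36 36 36 36 36; K' ⊕ opad = 3d 5c 5c 5c 5c 5c.
m1: inner = H(57 36 36 36 36 36 68 4b 47) = 5f; tag = H(3d 5c 5c 5c 5c 5c 5f) = 68 ← matches
m2: inner = H(57 36 36 36 36 36 70 57 67) = 93; tag = H(3d 5c 5c 5c 5c 5c 93) = 9c
m3: inner = H(57 36 36 36 36 36 61 61 72) = 99; tag = H(3d 5c 5c 5c 5c 5c 99) = a2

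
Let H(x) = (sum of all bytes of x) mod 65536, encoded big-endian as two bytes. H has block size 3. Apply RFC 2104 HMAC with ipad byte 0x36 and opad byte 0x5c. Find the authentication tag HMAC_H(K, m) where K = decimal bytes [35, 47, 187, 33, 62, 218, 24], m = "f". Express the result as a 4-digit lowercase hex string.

Key decimal bytes [35, 47, 187, 33, 62, 218, 24] = 23 2f bb 21 3e da 18 is 7 bytes > B = 3, so hash it first: H(key) = 02 5e, then zero-pad to 3 bytes: K' = 02 5e 00.
K' ⊕ ipad = 34 68 36.  K' ⊕ opad = 5e 02 5c.
Inner input = (K'⊕ipad) ∥ m = 34 68 36 ∥ 66.
Inner hash: sum = 52+104+54+102 = 312 → 01 38.
Outer input = (K'⊕opad) ∥ inner = 5e 02 5c ∥ 01 38.
Outer hash (tag): sum = 94+2+92+1+56 = 245 → 00 f5.

00f5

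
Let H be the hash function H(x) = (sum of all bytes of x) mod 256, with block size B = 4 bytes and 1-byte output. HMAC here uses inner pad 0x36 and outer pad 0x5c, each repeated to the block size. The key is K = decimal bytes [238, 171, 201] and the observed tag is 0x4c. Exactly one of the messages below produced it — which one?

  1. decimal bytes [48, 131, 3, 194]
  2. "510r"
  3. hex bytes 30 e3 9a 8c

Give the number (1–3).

2

Key decimal bytes [238, 171, 201] = ee ab c9 is 3 bytes ≤ B = 4; zero-pad to 4 bytes: K' = ee ab c9 00.
K' ⊕ ipad = d8 9d ff 36; K' ⊕ opad = b2 f7 95 5c.
m1: inner = H(d8 9d ff 36 30 83 03 c2) = 22; tag = H(b2 f7 95 5c 22) = bc
m2: inner = H(d8 9d ff 36 35 31 30 72) = b2; tag = H(b2 f7 95 5c b2) = 4c ← matches
m3: inner = H(d8 9d ff 36 30 e3 9a 8c) = e3; tag = H(b2 f7 95 5c e3) = 7d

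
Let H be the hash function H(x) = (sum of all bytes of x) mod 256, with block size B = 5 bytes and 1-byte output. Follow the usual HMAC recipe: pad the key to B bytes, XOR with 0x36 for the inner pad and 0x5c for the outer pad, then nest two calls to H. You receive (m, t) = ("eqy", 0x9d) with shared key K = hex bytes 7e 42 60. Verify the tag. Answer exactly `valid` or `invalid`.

invalid

Key hex bytes 7e 42 60 is 3 bytes ≤ B = 5; zero-pad to 5 bytes: K' = 7e 42 60 00 00.
K' ⊕ ipad = 48 74 56 36 36; K' ⊕ opad = 22 1e 3c 5c 5c.
Inner hash: sum = 72+116+86+54+54+101+113+121 = 717; mod 256 = 205 → cd.
Outer hash (recomputed tag): sum = 34+30+60+92+92+205 = 513; mod 256 = 1 → 01.
Recomputed tag = 01; claimed = 9d → mismatch.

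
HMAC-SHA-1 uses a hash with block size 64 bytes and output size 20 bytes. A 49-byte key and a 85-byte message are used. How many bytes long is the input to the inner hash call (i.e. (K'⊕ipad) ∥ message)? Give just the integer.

Key is 49 ≤ 64 bytes, zero-padded: |K'| = 64.
Inner input = (K'⊕ipad) ∥ m → 64 + 85 = 149 bytes.

149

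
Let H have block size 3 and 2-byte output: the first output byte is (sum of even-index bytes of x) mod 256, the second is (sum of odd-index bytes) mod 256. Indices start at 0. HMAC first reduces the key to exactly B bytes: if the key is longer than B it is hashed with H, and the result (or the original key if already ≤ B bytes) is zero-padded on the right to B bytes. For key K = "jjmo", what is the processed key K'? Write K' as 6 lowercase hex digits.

|K| = 4 > B = 3, so first hash the key.
H(K): even-index sum = 215 mod 256 = 215; odd-index sum = 217 mod 256 = 217 → d7 d9.
Zero-pad H(K) = d7 d9 to 3 bytes: K' = d7 d9 00.

d7d900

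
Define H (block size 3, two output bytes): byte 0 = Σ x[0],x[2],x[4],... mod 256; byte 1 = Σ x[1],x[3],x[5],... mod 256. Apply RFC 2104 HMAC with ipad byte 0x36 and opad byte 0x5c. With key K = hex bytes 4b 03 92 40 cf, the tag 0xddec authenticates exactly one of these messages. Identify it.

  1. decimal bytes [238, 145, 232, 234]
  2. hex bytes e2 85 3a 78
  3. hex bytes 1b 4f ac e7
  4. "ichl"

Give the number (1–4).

2

Key hex bytes 4b 03 92 40 cf is 5 bytes > B = 3, so hash it first: H(key) = ac 43, then zero-pad to 3 bytes: K' = ac 43 00.
K' ⊕ ipad = 9a 75 36; K' ⊕ opad = f0 1f 5c.
m1: inner = H(9a 75 36 ee 91 e8 ea) = 4b 4b; tag = H(f0 1f 5c 4b 4b) = 976a
m2: inner = H(9a 75 36 e2 85 3a 78) = cd 91; tag = H(f0 1f 5c cd 91) = ddec ← matches
m3: inner = H(9a 75 36 1b 4f ac e7) = 06 3c; tag = H(f0 1f 5c 06 3c) = 8825
m4: inner = H(9a 75 36 69 63 68 6c) = 9f 46; tag = H(f0 1f 5c 9f 46) = 92be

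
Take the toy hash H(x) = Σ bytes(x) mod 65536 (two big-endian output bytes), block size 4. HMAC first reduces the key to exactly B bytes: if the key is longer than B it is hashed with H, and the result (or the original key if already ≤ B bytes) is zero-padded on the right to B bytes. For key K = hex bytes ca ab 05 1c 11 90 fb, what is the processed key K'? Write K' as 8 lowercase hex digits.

03320000

|K| = 7 > B = 4, so first hash the key.
H(K): sum = 202+171+5+28+17+144+251 = 818 → 03 32.
Zero-pad H(K) = 03 32 to 4 bytes: K' = 03 32 00 00.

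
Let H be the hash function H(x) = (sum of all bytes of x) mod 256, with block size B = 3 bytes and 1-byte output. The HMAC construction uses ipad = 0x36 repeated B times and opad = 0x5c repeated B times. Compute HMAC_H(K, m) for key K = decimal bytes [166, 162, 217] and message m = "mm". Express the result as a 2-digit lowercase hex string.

6a

Key decimal bytes [166, 162, 217] = a6 a2 d9 is exactly B = 3 bytes: K' = a6 a2 d9.
K' ⊕ ipad = 90 94 ef.  K' ⊕ opad = fa fe 85.
Inner input = (K'⊕ipad) ∥ m = 90 94 ef ∥ 6d 6d.
Inner hash: sum = 144+148+239+109+109 = 749; mod 256 = 237 → ed.
Outer input = (K'⊕opad) ∥ inner = fa fe 85 ∥ ed.
Outer hash (tag): sum = 250+254+133+237 = 874; mod 256 = 106 → 6a.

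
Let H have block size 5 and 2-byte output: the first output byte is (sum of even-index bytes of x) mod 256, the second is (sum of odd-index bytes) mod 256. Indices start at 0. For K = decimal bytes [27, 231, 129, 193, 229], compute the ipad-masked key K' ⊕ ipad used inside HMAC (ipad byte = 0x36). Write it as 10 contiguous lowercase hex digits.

2dd1b7f7d3

Key decimal bytes [27, 231, 129, 193, 229] = 1b e7 81 c1 e5 is exactly B = 5 bytes: K' = 1b e7 81 c1 e5.
XOR each byte with 0x36: 1b⊕36=2d, e7⊕36=d1, 81⊕36=b7, c1⊕36=f7, e5⊕36=d3.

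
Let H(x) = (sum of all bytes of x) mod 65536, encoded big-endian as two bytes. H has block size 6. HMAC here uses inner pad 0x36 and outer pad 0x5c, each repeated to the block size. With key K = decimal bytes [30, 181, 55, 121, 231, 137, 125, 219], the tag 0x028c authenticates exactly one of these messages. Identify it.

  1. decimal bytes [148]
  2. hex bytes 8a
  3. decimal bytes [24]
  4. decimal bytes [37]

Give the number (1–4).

Key decimal bytes [30, 181, 55, 121, 231, 137, 125, 219] = 1e b5 37 79 e7 89 7d db is 8 bytes > B = 6, so hash it first: H(key) = 04 4b, then zero-pad to 6 bytes: K' = 04 4b 00 00 00 00.
K' ⊕ ipad = 32 7d 36 36 36 36; K' ⊕ opad = 58 17 5c 5c 5c 5c.
m1: inner = H(32 7d 36 36 36 36 94) = 02 1b; tag = H(58 17 5c 5c 5c 5c 02 1b) = 01fc
m2: inner = H(32 7d 36 36 36 36 8a) = 02 11; tag = H(58 17 5c 5c 5c 5c 02 11) = 01f2
m3: inner = H(32 7d 36 36 36 36 18) = 01 9f; tag = H(58 17 5c 5c 5c 5c 01 9f) = 027f
m4: inner = H(32 7d 36 36 36 36 25) = 01 ac; tag = H(58 17 5c 5c 5c 5c 01 ac) = 028c ← matches

4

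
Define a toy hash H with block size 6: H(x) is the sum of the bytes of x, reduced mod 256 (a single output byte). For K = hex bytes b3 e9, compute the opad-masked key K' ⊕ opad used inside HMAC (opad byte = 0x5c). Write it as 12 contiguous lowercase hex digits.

Key hex bytes b3 e9 is 2 bytes ≤ B = 6; zero-pad to 6 bytes: K' = b3 e9 00 00 00 00.
XOR each byte with 0x5c: b3⊕5c=ef, e9⊕5c=b5, 00⊕5c=5c, 00⊕5c=5c, 00⊕5c=5c, 00⊕5c=5c.

efb55c5c5c5c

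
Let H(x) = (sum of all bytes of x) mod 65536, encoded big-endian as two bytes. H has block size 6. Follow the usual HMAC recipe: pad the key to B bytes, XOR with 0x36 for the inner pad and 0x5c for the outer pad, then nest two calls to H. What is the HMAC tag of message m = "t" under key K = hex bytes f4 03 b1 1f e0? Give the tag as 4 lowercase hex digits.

Key hex bytes f4 03 b1 1f e0 is 5 bytes ≤ B = 6; zero-pad to 6 bytes: K' = f4 03 b1 1f e0 00.
K' ⊕ ipad = c2 35 87 29 d6 36.  K' ⊕ opad = a8 5f ed 43 bc 5c.
Inner input = (K'⊕ipad) ∥ m = c2 35 87 29 d6 36 ∥ 74.
Inner hash: sum = 194+53+135+41+214+54+116 = 807 → 03 27.
Outer input = (K'⊕opad) ∥ inner = a8 5f ed 43 bc 5c ∥ 03 27.
Outer hash (tag): sum = 168+95+237+67+188+92+3+39 = 889 → 03 79.

0379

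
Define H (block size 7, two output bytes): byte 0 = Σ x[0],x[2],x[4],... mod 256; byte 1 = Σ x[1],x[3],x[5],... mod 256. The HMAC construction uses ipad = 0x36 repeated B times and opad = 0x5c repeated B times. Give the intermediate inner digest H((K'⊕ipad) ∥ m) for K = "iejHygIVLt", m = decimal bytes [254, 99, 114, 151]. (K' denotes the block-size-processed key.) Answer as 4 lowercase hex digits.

Key "iejHygIVLt" = 69 65 6a 48 79 67 49 56 4c 74 is 10 bytes > B = 7, so hash it first: H(key) = e1 de, then zero-pad to 7 bytes: K' = e1 de 00 00 00 00 00.
K' ⊕ ipad = d7 e8 36 36 36 36 36.
Inner input = d7 e8 36 36 36 36 36 ∥ fe 63 72 97.
Inner hash: even-index sum = 627 mod 256 = 115; odd-index sum = 708 mod 256 = 196 → 73 c4.

73c4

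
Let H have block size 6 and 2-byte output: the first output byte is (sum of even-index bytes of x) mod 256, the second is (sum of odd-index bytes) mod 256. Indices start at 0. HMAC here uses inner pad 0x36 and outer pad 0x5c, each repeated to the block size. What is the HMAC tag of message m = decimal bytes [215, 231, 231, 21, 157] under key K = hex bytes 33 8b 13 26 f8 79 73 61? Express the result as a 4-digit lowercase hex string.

f3b4

Key hex bytes 33 8b 13 26 f8 79 73 61 is 8 bytes > B = 6, so hash it first: H(key) = b1 8b, then zero-pad to 6 bytes: K' = b1 8b 00 00 00 00.
K' ⊕ ipad = 87 bd 36 36 36 36.  K' ⊕ opad = ed d7 5c 5c 5c 5c.
Inner input = (K'⊕ipad) ∥ m = 87 bd 36 36 36 36 ∥ d7 e7 e7 15 9d.
Inner hash: even-index sum = 846 mod 256 = 78; odd-index sum = 549 mod 256 = 37 → 4e 25.
Outer input = (K'⊕opad) ∥ inner = ed d7 5c 5c 5c 5c ∥ 4e 25.
Outer hash (tag): even-index sum = 499 mod 256 = 243; odd-index sum = 436 mod 256 = 180 → f3 b4.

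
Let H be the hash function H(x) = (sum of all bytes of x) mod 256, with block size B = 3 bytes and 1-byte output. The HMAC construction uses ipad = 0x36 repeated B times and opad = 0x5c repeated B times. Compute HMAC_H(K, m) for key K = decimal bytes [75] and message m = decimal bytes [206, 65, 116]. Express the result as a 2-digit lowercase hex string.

Key decimal bytes [75] = 4b is 1 byte ≤ B = 3; zero-pad to 3 bytes: K' = 4b 00 00.
K' ⊕ ipad = 7d 36 36.  K' ⊕ opad = 17 5c 5c.
Inner input = (K'⊕ipad) ∥ m = 7d 36 36 ∥ ce 41 74.
Inner hash: sum = 125+54+54+206+65+116 = 620; mod 256 = 108 → 6c.
Outer input = (K'⊕opad) ∥ inner = 17 5c 5c ∥ 6c.
Outer hash (tag): sum = 23+92+92+108 = 315; mod 256 = 59 → 3b.

3b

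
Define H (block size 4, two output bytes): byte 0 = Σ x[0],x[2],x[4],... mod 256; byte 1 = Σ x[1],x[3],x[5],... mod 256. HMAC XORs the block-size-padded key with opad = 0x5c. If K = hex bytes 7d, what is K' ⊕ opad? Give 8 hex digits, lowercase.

Key hex bytes 7d is 1 byte ≤ B = 4; zero-pad to 4 bytes: K' = 7d 00 00 00.
XOR each byte with 0x5c: 7d⊕5c=21, 00⊕5c=5c, 00⊕5c=5c, 00⊕5c=5c.

215c5c5c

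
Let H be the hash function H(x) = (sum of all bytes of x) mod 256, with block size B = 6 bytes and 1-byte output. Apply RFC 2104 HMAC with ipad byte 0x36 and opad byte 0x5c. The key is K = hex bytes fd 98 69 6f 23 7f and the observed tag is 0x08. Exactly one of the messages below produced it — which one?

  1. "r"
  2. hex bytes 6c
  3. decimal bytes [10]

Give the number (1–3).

3

Key hex bytes fd 98 69 6f 23 7f is exactly B = 6 bytes: K' = fd 98 69 6f 23 7f.
K' ⊕ ipad = cb ae 5f 59 15 49; K' ⊕ opad = a1 c4 35 33 7f 23.
m1: inner = H(cb ae 5f 59 15 49 72) = 01; tag = H(a1 c4 35 33 7f 23 01) = 70
m2: inner = H(cb ae 5f 59 15 49 6c) = fb; tag = H(a1 c4 35 33 7f 23 fb) = 6a
m3: inner = H(cb ae 5f 59 15 49 0a) = 99; tag = H(a1 c4 35 33 7f 23 99) = 08 ← matches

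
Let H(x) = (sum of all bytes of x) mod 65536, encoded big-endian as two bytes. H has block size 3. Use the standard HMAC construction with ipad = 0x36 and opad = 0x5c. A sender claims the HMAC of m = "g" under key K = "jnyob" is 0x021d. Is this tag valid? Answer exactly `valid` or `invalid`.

Key "jnyob" = 6a 6e 79 6f 62 is 5 bytes > B = 3, so hash it first: H(key) = 02 22, then zero-pad to 3 bytes: K' = 02 22 00.
K' ⊕ ipad = 34 14 36; K' ⊕ opad = 5e 7e 5c.
Inner hash: sum = 52+20+54+103 = 229 → 00 e5.
Outer hash (recomputed tag): sum = 94+126+92+0+229 = 541 → 02 1d.
Recomputed tag = 021d; claimed = 021d → match.

valid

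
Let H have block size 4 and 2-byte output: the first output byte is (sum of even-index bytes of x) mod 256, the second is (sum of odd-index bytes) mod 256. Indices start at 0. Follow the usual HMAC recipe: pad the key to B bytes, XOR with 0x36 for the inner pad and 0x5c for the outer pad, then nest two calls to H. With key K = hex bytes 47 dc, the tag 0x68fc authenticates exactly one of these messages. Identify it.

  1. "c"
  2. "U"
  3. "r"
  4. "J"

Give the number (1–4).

4

Key hex bytes 47 dc is 2 bytes ≤ B = 4; zero-pad to 4 bytes: K' = 47 dc 00 00.
K' ⊕ ipad = 71 ea 36 36; K' ⊕ opad = 1b 80 5c 5c.
m1: inner = H(71 ea 36 36 63) = 0a 20; tag = H(1b 80 5c 5c 0a 20) = 81fc
m2: inner = H(71 ea 36 36 55) = fc 20; tag = H(1b 80 5c 5c fc 20) = 73fc
m3: inner = H(71 ea 36 36 72) = 19 20; tag = H(1b 80 5c 5c 19 20) = 90fc
m4: inner = H(71 ea 36 36 4a) = f1 20; tag = H(1b 80 5c 5c f1 20) = 68fc ← matches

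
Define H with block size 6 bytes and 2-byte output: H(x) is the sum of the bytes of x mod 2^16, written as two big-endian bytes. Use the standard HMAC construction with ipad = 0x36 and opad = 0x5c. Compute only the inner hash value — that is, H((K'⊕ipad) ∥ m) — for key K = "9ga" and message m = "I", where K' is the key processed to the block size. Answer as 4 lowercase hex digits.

01a2

Key "9ga" = 39 67 61 is 3 bytes ≤ B = 6; zero-pad to 6 bytes: K' = 39 67 61 00 00 00.
K' ⊕ ipad = 0f 51 57 36 36 36.
Inner input = 0f 51 57 36 36 36 ∥ 49.
Inner hash: sum = 15+81+87+54+54+54+73 = 418 → 01 a2.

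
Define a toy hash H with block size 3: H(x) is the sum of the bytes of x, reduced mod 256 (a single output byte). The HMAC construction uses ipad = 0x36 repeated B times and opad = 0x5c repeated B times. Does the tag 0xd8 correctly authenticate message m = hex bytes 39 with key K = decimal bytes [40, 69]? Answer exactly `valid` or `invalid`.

invalid

Key decimal bytes [40, 69] = 28 45 is 2 bytes ≤ B = 3; zero-pad to 3 bytes: K' = 28 45 00.
K' ⊕ ipad = 1e 73 36; K' ⊕ opad = 74 19 5c.
Inner hash: sum = 30+115+54+57 = 256; mod 256 = 0 → 00.
Outer hash (recomputed tag): sum = 116+25+92+0 = 233 → e9.
Recomputed tag = e9; claimed = d8 → mismatch.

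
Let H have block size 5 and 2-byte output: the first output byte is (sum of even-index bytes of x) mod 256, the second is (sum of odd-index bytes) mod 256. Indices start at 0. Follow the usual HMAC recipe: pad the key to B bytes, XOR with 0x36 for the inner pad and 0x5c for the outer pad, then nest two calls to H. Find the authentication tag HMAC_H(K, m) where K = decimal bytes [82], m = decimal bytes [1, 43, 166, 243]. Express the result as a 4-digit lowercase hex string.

Key decimal bytes [82] = 52 is 1 byte ≤ B = 5; zero-pad to 5 bytes: K' = 52 00 00 00 00.
K' ⊕ ipad = 64 36 36 36 36.  K' ⊕ opad = 0e 5c 5c 5c 5c.
Inner input = (K'⊕ipad) ∥ m = 64 36 36 36 36 ∥ 01 2b a6 f3.
Inner hash: even-index sum = 494 mod 256 = 238; odd-index sum = 275 mod 256 = 19 → ee 13.
Outer input = (K'⊕opad) ∥ inner = 0e 5c 5c 5c 5c ∥ ee 13.
Outer hash (tag): even-index sum = 217 mod 256 = 217; odd-index sum = 422 mod 256 = 166 → d9 a6.

d9a6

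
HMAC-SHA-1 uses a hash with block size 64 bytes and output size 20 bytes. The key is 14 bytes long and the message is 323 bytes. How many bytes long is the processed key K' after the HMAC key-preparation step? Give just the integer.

Key is 14 ≤ 64 bytes, zero-padded: |K'| = 64.

64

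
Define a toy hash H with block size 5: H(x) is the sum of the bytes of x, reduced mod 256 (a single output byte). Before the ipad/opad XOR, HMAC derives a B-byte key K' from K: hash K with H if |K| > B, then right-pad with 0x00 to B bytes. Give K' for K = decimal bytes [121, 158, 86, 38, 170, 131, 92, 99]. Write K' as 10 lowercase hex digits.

7f00000000

|K| = 8 > B = 5, so first hash the key.
H(K): sum = 121+158+86+38+170+131+92+99 = 895; mod 256 = 127 → 7f.
Zero-pad H(K) = 7f to 5 bytes: K' = 7f 00 00 00 00.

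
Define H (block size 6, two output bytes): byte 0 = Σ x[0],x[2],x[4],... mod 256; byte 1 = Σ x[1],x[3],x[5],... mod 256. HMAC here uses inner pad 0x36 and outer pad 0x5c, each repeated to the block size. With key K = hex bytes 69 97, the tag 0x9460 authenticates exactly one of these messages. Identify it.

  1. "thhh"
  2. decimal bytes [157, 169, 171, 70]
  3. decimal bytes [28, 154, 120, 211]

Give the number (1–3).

Key hex bytes 69 97 is 2 bytes ≤ B = 6; zero-pad to 6 bytes: K' = 69 97 00 00 00 00.
K' ⊕ ipad = 5f a1 36 36 36 36; K' ⊕ opad = 35 cb 5c 5c 5c 5c.
m1: inner = H(5f a1 36 36 36 36 74 68 68 68) = a7 dd; tag = H(35 cb 5c 5c 5c 5c a7 dd) = 9460 ← matches
m2: inner = H(5f a1 36 36 36 36 9d a9 ab 46) = 13 fc; tag = H(35 cb 5c 5c 5c 5c 13 fc) = 007f
m3: inner = H(5f a1 36 36 36 36 1c 9a 78 d3) = 5f 7a; tag = H(35 cb 5c 5c 5c 5c 5f 7a) = 4cfd

1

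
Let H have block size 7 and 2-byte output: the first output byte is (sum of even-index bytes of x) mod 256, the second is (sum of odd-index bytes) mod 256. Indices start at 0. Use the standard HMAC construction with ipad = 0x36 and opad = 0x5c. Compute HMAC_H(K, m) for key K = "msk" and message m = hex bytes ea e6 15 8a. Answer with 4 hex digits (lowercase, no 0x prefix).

Key "msk" = 6d 73 6b is 3 bytes ≤ B = 7; zero-pad to 7 bytes: K' = 6d 73 6b 00 00 00 00.
K' ⊕ ipad = 5b 45 5d 36 36 36 36.  K' ⊕ opad = 31 2f 37 5c 5c 5c 5c.
Inner input = (K'⊕ipad) ∥ m = 5b 45 5d 36 36 36 36 ∥ ea e6 15 8a.
Inner hash: even-index sum = 660 mod 256 = 148; odd-index sum = 432 mod 256 = 176 → 94 b0.
Outer input = (K'⊕opad) ∥ inner = 31 2f 37 5c 5c 5c 5c ∥ 94 b0.
Outer hash (tag): even-index sum = 464 mod 256 = 208; odd-index sum = 379 mod 256 = 123 → d0 7b.

d07b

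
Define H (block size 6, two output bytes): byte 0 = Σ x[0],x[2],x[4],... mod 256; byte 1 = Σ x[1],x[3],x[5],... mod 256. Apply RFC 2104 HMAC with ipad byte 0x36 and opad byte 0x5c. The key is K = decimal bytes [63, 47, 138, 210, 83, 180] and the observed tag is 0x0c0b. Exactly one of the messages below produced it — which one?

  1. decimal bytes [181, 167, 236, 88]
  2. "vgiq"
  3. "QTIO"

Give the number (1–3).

Key decimal bytes [63, 47, 138, 210, 83, 180] = 3f 2f 8a d2 53 b4 is exactly B = 6 bytes: K' = 3f 2f 8a d2 53 b4.
K' ⊕ ipad = 09 19 bc e4 65 82; K' ⊕ opad = 63 73 d6 8e 0f e8.
m1: inner = H(09 19 bc e4 65 82 b5 a7 ec 58) = cb 7e; tag = H(63 73 d6 8e 0f e8 cb 7e) = 1367
m2: inner = H(09 19 bc e4 65 82 76 67 69 71) = 09 57; tag = H(63 73 d6 8e 0f e8 09 57) = 5140
m3: inner = H(09 19 bc e4 65 82 51 54 49 4f) = c4 22; tag = H(63 73 d6 8e 0f e8 c4 22) = 0c0b ← matches

3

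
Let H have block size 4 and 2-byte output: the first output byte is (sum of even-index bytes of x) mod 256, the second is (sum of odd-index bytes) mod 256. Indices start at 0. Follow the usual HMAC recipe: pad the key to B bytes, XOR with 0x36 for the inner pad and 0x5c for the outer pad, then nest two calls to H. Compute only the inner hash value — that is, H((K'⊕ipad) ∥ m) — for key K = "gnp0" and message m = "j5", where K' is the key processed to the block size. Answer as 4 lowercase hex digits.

Key "gnp0" = 67 6e 70 30 is exactly B = 4 bytes: K' = 67 6e 70 30.
K' ⊕ ipad = 51 58 46 06.
Inner input = 51 58 46 06 ∥ 6a 35.
Inner hash: even-index sum = 257 mod 256 = 1; odd-index sum = 147 mod 256 = 147 → 01 93.

0193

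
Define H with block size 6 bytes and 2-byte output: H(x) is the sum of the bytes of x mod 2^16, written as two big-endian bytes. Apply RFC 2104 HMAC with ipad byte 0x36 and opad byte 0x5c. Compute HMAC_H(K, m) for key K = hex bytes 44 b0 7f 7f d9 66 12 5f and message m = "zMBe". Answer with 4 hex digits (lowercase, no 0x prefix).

02df

Key hex bytes 44 b0 7f 7f d9 66 12 5f is 8 bytes > B = 6, so hash it first: H(key) = 03 a2, then zero-pad to 6 bytes: K' = 03 a2 00 00 00 00.
K' ⊕ ipad = 35 94 36 36 36 36.  K' ⊕ opad = 5f fe 5c 5c 5c 5c.
Inner input = (K'⊕ipad) ∥ m = 35 94 36 36 36 36 ∥ 7a 4d 42 65.
Inner hash: sum = 53+148+54+54+54+54+122+77+66+101 = 783 → 03 0f.
Outer input = (K'⊕opad) ∥ inner = 5f fe 5c 5c 5c 5c ∥ 03 0f.
Outer hash (tag): sum = 95+254+92+92+92+92+3+15 = 735 → 02 df.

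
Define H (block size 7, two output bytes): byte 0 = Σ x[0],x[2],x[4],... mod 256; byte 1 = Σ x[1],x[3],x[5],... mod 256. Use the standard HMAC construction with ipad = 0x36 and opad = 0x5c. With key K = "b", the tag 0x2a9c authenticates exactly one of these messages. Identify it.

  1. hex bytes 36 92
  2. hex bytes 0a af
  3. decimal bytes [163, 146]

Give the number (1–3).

Key "b" = 62 is 1 byte ≤ B = 7; zero-pad to 7 bytes: K' = 62 00 00 00 00 00 00.
K' ⊕ ipad = 54 36 36 36 36 36 36; K' ⊕ opad = 3e 5c 5c 5c 5c 5c 5c.
m1: inner = H(54 36 36 36 36 36 36 36 92) = 88 d8; tag = H(3e 5c 5c 5c 5c 5c 5c 88 d8) = 2a9c ← matches
m2: inner = H(54 36 36 36 36 36 36 0a af) = a5 ac; tag = H(3e 5c 5c 5c 5c 5c 5c a5 ac) = feb9
m3: inner = H(54 36 36 36 36 36 36 a3 92) = 88 45; tag = H(3e 5c 5c 5c 5c 5c 5c 88 45) = 979c

1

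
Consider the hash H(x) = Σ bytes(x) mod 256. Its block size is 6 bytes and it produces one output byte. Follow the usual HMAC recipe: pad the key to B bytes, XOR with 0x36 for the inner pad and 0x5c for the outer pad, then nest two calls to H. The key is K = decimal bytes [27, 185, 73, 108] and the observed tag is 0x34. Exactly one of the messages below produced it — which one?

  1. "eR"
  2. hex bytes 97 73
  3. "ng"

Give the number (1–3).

2

Key decimal bytes [27, 185, 73, 108] = 1b b9 49 6c is 4 bytes ≤ B = 6; zero-pad to 6 bytes: K' = 1b b9 49 6c 00 00.
K' ⊕ ipad = 2d 8f 7f 5a 36 36; K' ⊕ opad = 47 e5 15 30 5c 5c.
m1: inner = H(2d 8f 7f 5a 36 36 65 52) = b8; tag = H(47 e5 15 30 5c 5c b8) = e1
m2: inner = H(2d 8f 7f 5a 36 36 97 73) = 0b; tag = H(47 e5 15 30 5c 5c 0b) = 34 ← matches
m3: inner = H(2d 8f 7f 5a 36 36 6e 67) = d6; tag = H(47 e5 15 30 5c 5c d6) = ff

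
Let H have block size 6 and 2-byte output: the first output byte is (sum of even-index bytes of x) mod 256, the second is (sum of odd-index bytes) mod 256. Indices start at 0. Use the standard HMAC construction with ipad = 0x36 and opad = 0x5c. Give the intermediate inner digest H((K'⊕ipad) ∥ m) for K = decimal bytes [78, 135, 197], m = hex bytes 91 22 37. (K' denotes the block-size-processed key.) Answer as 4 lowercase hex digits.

Key decimal bytes [78, 135, 197] = 4e 87 c5 is 3 bytes ≤ B = 6; zero-pad to 6 bytes: K' = 4e 87 c5 00 00 00.
K' ⊕ ipad = 78 b1 f3 36 36 36.
Inner input = 78 b1 f3 36 36 36 ∥ 91 22 37.
Inner hash: even-index sum = 617 mod 256 = 105; odd-index sum = 319 mod 256 = 63 → 69 3f.

693f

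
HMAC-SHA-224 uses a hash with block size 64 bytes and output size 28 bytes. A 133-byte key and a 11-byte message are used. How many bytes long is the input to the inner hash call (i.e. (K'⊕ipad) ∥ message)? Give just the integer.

75

Key is 133 > 64 bytes, so it is hashed to 28 bytes then zero-padded to 64: |K'| = 64.
Inner input = (K'⊕ipad) ∥ m → 64 + 11 = 75 bytes.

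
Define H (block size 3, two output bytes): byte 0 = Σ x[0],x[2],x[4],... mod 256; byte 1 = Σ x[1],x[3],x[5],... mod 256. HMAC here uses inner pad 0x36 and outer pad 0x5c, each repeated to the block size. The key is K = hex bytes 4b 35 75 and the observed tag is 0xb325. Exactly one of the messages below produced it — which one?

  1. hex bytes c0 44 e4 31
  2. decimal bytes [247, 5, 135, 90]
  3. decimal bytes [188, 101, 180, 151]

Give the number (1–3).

Key hex bytes 4b 35 75 is exactly B = 3 bytes: K' = 4b 35 75.
K' ⊕ ipad = 7d 03 43; K' ⊕ opad = 17 69 29.
m1: inner = H(7d 03 43 c0 44 e4 31) = 35 a7; tag = H(17 69 29 35 a7) = e79e
m2: inner = H(7d 03 43 f7 05 87 5a) = 1f 81; tag = H(17 69 29 1f 81) = c188
m3: inner = H(7d 03 43 bc 65 b4 97) = bc 73; tag = H(17 69 29 bc 73) = b325 ← matches

3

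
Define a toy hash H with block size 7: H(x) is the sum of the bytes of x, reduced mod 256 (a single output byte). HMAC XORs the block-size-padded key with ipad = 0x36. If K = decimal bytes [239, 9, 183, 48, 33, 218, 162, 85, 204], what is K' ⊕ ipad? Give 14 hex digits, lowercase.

ab363636363636

Key decimal bytes [239, 9, 183, 48, 33, 218, 162, 85, 204] = ef 09 b7 30 21 da a2 55 cc is 9 bytes > B = 7, so hash it first: H(key) = 9d, then zero-pad to 7 bytes: K' = 9d 00 00 00 00 00 00.
XOR each byte with 0x36: 9d⊕36=ab, 00⊕36=36, 00⊕36=36, 00⊕36=36, 00⊕36=36, 00⊕36=36, 00⊕36=36.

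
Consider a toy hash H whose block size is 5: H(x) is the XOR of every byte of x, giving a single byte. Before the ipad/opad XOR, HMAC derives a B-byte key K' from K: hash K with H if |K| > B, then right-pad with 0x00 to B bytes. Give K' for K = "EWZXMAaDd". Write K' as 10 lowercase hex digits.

|K| = 9 > B = 5, so first hash the key.
H(K): XOR 45⊕57⊕5a⊕58⊕4d⊕41⊕61⊕44⊕64 = 5d.
Zero-pad H(K) = 5d to 5 bytes: K' = 5d 00 00 00 00.

5d00000000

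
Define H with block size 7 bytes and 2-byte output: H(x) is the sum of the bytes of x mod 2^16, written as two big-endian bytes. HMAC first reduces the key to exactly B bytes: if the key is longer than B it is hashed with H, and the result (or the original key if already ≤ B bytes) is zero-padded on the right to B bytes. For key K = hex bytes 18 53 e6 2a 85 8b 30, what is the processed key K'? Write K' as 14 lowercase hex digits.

1853e62a858b30

Key hex bytes 18 53 e6 2a 85 8b 30 is exactly B = 7 bytes: K' = 18 53 e6 2a 85 8b 30.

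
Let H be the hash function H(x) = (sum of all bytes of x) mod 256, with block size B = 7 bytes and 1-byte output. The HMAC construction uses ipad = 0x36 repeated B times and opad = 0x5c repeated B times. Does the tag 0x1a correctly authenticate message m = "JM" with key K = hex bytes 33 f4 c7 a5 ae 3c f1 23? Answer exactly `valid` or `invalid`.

Key hex bytes 33 f4 c7 a5 ae 3c f1 23 is 8 bytes > B = 7, so hash it first: H(key) = 91, then zero-pad to 7 bytes: K' = 91 00 00 00 00 00 00.
K' ⊕ ipad = a7 36 36 36 36 36 36; K' ⊕ opad = cd 5c 5c 5c 5c 5c 5c.
Inner hash: sum = 167+54+54+54+54+54+54+74+77 = 642; mod 256 = 130 → 82.
Outer hash (recomputed tag): sum = 205+92+92+92+92+92+92+130 = 887; mod 256 = 119 → 77.
Recomputed tag = 77; claimed = 1a → mismatch.

invalid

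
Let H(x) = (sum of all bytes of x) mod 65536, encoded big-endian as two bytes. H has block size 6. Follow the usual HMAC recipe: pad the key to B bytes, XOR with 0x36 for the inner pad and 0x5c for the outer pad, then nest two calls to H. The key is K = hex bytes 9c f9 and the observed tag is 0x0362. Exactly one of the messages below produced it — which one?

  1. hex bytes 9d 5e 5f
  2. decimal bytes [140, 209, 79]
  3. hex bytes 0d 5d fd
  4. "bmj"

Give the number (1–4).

Key hex bytes 9c f9 is 2 bytes ≤ B = 6; zero-pad to 6 bytes: K' = 9c f9 00 00 00 00.
K' ⊕ ipad = aa cf 36 36 36 36; K' ⊕ opad = c0 a5 5c 5c 5c 5c.
m1: inner = H(aa cf 36 36 36 36 9d 5e 5f) = 03 ab; tag = H(c0 a5 5c 5c 5c 5c 03 ab) = 0383
m2: inner = H(aa cf 36 36 36 36 8c d1 4f) = 03 fd; tag = H(c0 a5 5c 5c 5c 5c 03 fd) = 03d5
m3: inner = H(aa cf 36 36 36 36 0d 5d fd) = 03 b8; tag = H(c0 a5 5c 5c 5c 5c 03 b8) = 0390
m4: inner = H(aa cf 36 36 36 36 62 6d 6a) = 03 8a; tag = H(c0 a5 5c 5c 5c 5c 03 8a) = 0362 ← matches

4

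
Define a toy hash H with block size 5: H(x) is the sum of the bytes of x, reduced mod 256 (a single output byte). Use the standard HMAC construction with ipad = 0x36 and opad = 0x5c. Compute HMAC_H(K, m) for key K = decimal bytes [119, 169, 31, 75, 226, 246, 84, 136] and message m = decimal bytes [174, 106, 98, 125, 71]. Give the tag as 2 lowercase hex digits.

f0

Key decimal bytes [119, 169, 31, 75, 226, 246, 84, 136] = 77 a9 1f 4b e2 f6 54 88 is 8 bytes > B = 5, so hash it first: H(key) = 3e, then zero-pad to 5 bytes: K' = 3e 00 00 00 00.
K' ⊕ ipad = 08 36 36 36 36.  K' ⊕ opad = 62 5c 5c 5c 5c.
Inner input = (K'⊕ipad) ∥ m = 08 36 36 36 36 ∥ ae 6a 62 7d 47.
Inner hash: sum = 8+54+54+54+54+174+106+98+125+71 = 798; mod 256 = 30 → 1e.
Outer input = (K'⊕opad) ∥ inner = 62 5c 5c 5c 5c ∥ 1e.
Outer hash (tag): sum = 98+92+92+92+92+30 = 496; mod 256 = 240 → f0.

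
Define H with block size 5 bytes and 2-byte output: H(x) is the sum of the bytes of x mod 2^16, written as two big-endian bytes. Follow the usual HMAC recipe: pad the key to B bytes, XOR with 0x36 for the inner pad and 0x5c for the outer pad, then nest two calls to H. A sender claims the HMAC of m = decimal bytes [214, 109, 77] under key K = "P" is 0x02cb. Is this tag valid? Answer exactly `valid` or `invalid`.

Key "P" = 50 is 1 byte ≤ B = 5; zero-pad to 5 bytes: K' = 50 00 00 00 00.
K' ⊕ ipad = 66 36 36 36 36; K' ⊕ opad = 0c 5c 5c 5c 5c.
Inner hash: sum = 102+54+54+54+54+214+109+77 = 718 → 02 ce.
Outer hash (recomputed tag): sum = 12+92+92+92+92+2+206 = 588 → 02 4c.
Recomputed tag = 024c; claimed = 02cb → mismatch.

invalid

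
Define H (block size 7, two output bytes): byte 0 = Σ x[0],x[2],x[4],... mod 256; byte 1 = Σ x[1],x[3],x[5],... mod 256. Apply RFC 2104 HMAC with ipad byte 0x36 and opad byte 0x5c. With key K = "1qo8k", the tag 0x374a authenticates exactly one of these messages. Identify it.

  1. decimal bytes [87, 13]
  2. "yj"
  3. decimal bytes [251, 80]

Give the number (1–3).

Key "1qo8k" = 31 71 6f 38 6b is 5 bytes ≤ B = 7; zero-pad to 7 bytes: K' = 31 71 6f 38 6b 00 00.
K' ⊕ ipad = 07 47 59 0e 5d 36 36; K' ⊕ opad = 6d 2d 33 64 37 5c 5c.
m1: inner = H(07 47 59 0e 5d 36 36 57 0d) = 00 e2; tag = H(6d 2d 33 64 37 5c 5c 00 e2) = 15ed
m2: inner = H(07 47 59 0e 5d 36 36 79 6a) = 5d 04; tag = H(6d 2d 33 64 37 5c 5c 5d 04) = 374a ← matches
m3: inner = H(07 47 59 0e 5d 36 36 fb 50) = 43 86; tag = H(6d 2d 33 64 37 5c 5c 43 86) = b930

2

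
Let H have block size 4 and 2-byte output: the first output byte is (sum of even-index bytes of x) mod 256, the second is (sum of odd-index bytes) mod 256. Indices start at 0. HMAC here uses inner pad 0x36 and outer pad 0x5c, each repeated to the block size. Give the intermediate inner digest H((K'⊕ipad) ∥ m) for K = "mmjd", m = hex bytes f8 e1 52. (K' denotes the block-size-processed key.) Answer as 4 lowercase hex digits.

018e

Key "mmjd" = 6d 6d 6a 64 is exactly B = 4 bytes: K' = 6d 6d 6a 64.
K' ⊕ ipad = 5b 5b 5c 52.
Inner input = 5b 5b 5c 52 ∥ f8 e1 52.
Inner hash: even-index sum = 513 mod 256 = 1; odd-index sum = 398 mod 256 = 142 → 01 8e.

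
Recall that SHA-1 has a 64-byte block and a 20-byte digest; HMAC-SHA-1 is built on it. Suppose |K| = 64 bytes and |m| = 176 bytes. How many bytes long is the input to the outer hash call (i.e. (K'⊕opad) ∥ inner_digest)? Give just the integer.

84

Key is 64 ≤ 64 bytes, zero-padded: |K'| = 64.
Outer input = (K'⊕opad) ∥ H(inner) → 64 + 20 = 84 bytes.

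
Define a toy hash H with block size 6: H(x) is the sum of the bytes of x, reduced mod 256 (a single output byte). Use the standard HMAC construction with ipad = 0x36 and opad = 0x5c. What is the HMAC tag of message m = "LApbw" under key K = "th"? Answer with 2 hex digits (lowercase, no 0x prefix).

1a

Key "th" = 74 68 is 2 bytes ≤ B = 6; zero-pad to 6 bytes: K' = 74 68 00 00 00 00.
K' ⊕ ipad = 42 5e 36 36 36 36.  K' ⊕ opad = 28 34 5c 5c 5c 5c.
Inner input = (K'⊕ipad) ∥ m = 42 5e 36 36 36 36 ∥ 4c 41 70 62 77.
Inner hash: sum = 66+94+54+54+54+54+76+65+112+98+119 = 846; mod 256 = 78 → 4e.
Outer input = (K'⊕opad) ∥ inner = 28 34 5c 5c 5c 5c ∥ 4e.
Outer hash (tag): sum = 40+52+92+92+92+92+78 = 538; mod 256 = 26 → 1a.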